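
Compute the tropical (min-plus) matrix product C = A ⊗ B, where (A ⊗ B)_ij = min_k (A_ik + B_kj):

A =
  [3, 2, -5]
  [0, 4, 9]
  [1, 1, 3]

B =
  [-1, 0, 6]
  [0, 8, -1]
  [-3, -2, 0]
A ⊗ B =
  [-8, -7, -5]
  [-1, 0, 3]
  [0, 1, 0]

Apply the min-plus product entry-by-entry:
  C[0][0] = min over k of (A[0][0] + B[0][0] = 3 + -1 = 2, A[0][1] + B[1][0] = 2 + 0 = 2, A[0][2] + B[2][0] = -5 + -3 = -8) = -8 (attained at k = 2)
  C[0][1] = min over k of (A[0][0] + B[0][1] = 3 + 0 = 3, A[0][1] + B[1][1] = 2 + 8 = 10, A[0][2] + B[2][1] = -5 + -2 = -7) = -7 (attained at k = 2)
  C[0][2] = min over k of (A[0][0] + B[0][2] = 3 + 6 = 9, A[0][1] + B[1][2] = 2 + -1 = 1, A[0][2] + B[2][2] = -5 + 0 = -5) = -5 (attained at k = 2)
  C[1][0] = min over k of (A[1][0] + B[0][0] = 0 + -1 = -1, A[1][1] + B[1][0] = 4 + 0 = 4, A[1][2] + B[2][0] = 9 + -3 = 6) = -1 (attained at k = 0)
  C[1][1] = min over k of (A[1][0] + B[0][1] = 0 + 0 = 0, A[1][1] + B[1][1] = 4 + 8 = 12, A[1][2] + B[2][1] = 9 + -2 = 7) = 0 (attained at k = 0)
  C[1][2] = min over k of (A[1][0] + B[0][2] = 0 + 6 = 6, A[1][1] + B[1][2] = 4 + -1 = 3, A[1][2] + B[2][2] = 9 + 0 = 9) = 3 (attained at k = 1)
  C[2][0] = min over k of (A[2][0] + B[0][0] = 1 + -1 = 0, A[2][1] + B[1][0] = 1 + 0 = 1, A[2][2] + B[2][0] = 3 + -3 = 0) = 0 (attained at k = 0)
  C[2][1] = min over k of (A[2][0] + B[0][1] = 1 + 0 = 1, A[2][1] + B[1][1] = 1 + 8 = 9, A[2][2] + B[2][1] = 3 + -2 = 1) = 1 (attained at k = 0)
  C[2][2] = min over k of (A[2][0] + B[0][2] = 1 + 6 = 7, A[2][1] + B[1][2] = 1 + -1 = 0, A[2][2] + B[2][2] = 3 + 0 = 3) = 0 (attained at k = 1)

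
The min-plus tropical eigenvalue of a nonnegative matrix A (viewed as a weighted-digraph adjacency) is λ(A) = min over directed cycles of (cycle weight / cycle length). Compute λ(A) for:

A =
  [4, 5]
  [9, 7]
λ(A) = 4

Enumerate directed cycles and compute their means (weight / length). Sample:
  cycle 0 → 0: weight = 4, length = 1, mean = 4/1 ≈ 4.000
  cycle 1 → 1: weight = 7, length = 1, mean = 7/1 ≈ 7.000
  cycle 0 → 1 → 0: weight = 14, length = 2, mean = 14/2 ≈ 7.000
  cycle 1 → 0 → 1: weight = 14, length = 2, mean = 14/2 ≈ 7.000
Minimum mean = 4.000, attained e.g. along the cycle 0 → 0 with weight 4 and length 1. So λ(A) = 4/1 = 4.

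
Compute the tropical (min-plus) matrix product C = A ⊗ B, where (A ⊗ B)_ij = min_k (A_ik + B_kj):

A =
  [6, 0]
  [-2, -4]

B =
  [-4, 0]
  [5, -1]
A ⊗ B =
  [2, -1]
  [-6, -5]

Apply the min-plus product entry-by-entry:
  C[0][0] = min over k of (A[0][0] + B[0][0] = 6 + -4 = 2, A[0][1] + B[1][0] = 0 + 5 = 5) = 2 (attained at k = 0)
  C[0][1] = min over k of (A[0][0] + B[0][1] = 6 + 0 = 6, A[0][1] + B[1][1] = 0 + -1 = -1) = -1 (attained at k = 1)
  C[1][0] = min over k of (A[1][0] + B[0][0] = -2 + -4 = -6, A[1][1] + B[1][0] = -4 + 5 = 1) = -6 (attained at k = 0)
  C[1][1] = min over k of (A[1][0] + B[0][1] = -2 + 0 = -2, A[1][1] + B[1][1] = -4 + -1 = -5) = -5 (attained at k = 1)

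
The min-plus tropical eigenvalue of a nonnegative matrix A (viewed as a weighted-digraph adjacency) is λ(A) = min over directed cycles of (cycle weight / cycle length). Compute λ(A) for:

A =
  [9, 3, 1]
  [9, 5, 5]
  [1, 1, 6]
λ(A) = 1

Enumerate directed cycles and compute their means (weight / length). Sample:
  cycle 0 → 0: weight = 9, length = 1, mean = 9/1 ≈ 9.000
  cycle 1 → 1: weight = 5, length = 1, mean = 5/1 ≈ 5.000
  cycle 2 → 2: weight = 6, length = 1, mean = 6/1 ≈ 6.000
  cycle 0 → 1 → 0: weight = 12, length = 2, mean = 12/2 ≈ 6.000
  cycle 0 → 2 → 0: weight = 2, length = 2, mean = 2/2 ≈ 1.000
  cycle 1 → 0 → 1: weight = 12, length = 2, mean = 12/2 ≈ 6.000
Minimum mean = 1.000, attained e.g. along the cycle 0 → 2 → 0 with weight 2 and length 2. So λ(A) = 2/2 = 1.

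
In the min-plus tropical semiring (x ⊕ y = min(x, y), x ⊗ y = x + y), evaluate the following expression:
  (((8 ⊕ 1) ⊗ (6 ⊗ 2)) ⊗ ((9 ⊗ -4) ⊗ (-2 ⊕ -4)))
(((8 ⊕ 1) ⊗ (6 ⊗ 2)) ⊗ ((9 ⊗ -4) ⊗ (-2 ⊕ -4))) = 10

Expand innermost to outermost. Recall ⊕ takes the minimum of its arguments and ⊗ takes their sum. Working out the expression (((8 ⊕ 1) ⊗ (6 ⊗ 2)) ⊗ ((9 ⊗ -4) ⊗ (-2 ⊕ -4))) gives 10.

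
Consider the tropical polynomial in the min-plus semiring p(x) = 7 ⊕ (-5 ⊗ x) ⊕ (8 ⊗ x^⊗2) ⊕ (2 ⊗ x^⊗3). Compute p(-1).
p(-1) = -6

A tropical monomial a ⊗ x^⊗i evaluates to a + i · x. Evaluating each term at x = -1:
  Term 0 contributes 7 + 0 · -1 = 7
  Term 1 contributes -5 + 1 · -1 = -6
  Term 2 contributes 8 + 2 · -1 = 6
  Term 3 contributes 2 + 3 · -1 = -1
p(-1) = ⊕ of these = min[7, -6, 6, -1] = -6.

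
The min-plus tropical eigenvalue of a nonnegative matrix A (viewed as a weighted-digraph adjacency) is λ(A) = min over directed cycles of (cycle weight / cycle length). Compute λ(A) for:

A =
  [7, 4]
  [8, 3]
λ(A) = 3

Enumerate directed cycles and compute their means (weight / length). Sample:
  cycle 0 → 0: weight = 7, length = 1, mean = 7/1 ≈ 7.000
  cycle 1 → 1: weight = 3, length = 1, mean = 3/1 ≈ 3.000
  cycle 0 → 1 → 0: weight = 12, length = 2, mean = 12/2 ≈ 6.000
  cycle 1 → 0 → 1: weight = 12, length = 2, mean = 12/2 ≈ 6.000
Minimum mean = 3.000, attained e.g. along the cycle 1 → 1 with weight 3 and length 1. So λ(A) = 3/1 = 3.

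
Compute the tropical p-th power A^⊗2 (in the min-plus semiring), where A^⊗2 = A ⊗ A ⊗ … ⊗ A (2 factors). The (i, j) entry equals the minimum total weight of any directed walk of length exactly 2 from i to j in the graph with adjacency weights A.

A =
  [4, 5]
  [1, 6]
A^⊗2 =
  [6, 9]
  [5, 6]

Each entry (A^⊗2)_ij equals the minimum over all length-2 walks i = v_0 → v_1 → … → v_2 = j of Σ_t A[v_t][v_{t+1}]. For example, for (i, j) = (0, 1) we minimise over 2 possible intermediate vertex sequences; the minimum is 9, attained along the walk 0 → 0 → 1.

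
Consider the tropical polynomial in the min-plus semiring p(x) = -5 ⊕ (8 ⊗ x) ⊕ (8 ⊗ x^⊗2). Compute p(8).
p(8) = -5

A tropical monomial a ⊗ x^⊗i evaluates to a + i · x. Evaluating each term at x = 8:
  Term 0 contributes -5 + 0 · 8 = -5
  Term 1 contributes 8 + 1 · 8 = 16
  Term 2 contributes 8 + 2 · 8 = 24
p(8) = ⊕ of these = min[-5, 16, 24] = -5.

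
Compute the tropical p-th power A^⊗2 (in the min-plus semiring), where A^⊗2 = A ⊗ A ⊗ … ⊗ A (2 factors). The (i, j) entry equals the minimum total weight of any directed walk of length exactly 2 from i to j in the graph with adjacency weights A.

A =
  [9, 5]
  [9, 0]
A^⊗2 =
  [14, 5]
  [9, 0]

Each entry (A^⊗2)_ij equals the minimum over all length-2 walks i = v_0 → v_1 → … → v_2 = j of Σ_t A[v_t][v_{t+1}]. For example, for (i, j) = (0, 1) we minimise over 2 possible intermediate vertex sequences; the minimum is 5, attained along the walk 0 → 1 → 1.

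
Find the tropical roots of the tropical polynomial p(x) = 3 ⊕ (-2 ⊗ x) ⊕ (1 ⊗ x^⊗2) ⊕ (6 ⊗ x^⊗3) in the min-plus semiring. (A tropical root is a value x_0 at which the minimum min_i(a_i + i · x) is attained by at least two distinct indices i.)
Roots: {-5, -3, 5}

Each tropical root is a break point of the lower envelope of the lines y = a_i + i · x (there are 4 lines, with slopes 0, 1, ..., 3). Only the lines that attain the minimum somewhere contribute to roots; other lines are dominated. Here the surviving (envelope) indices are i = 3, i = 2, i = 1, i = 0.
Intersections between consecutive envelope lines give the roots: for adjacent envelope indices i < j the intersection is x = (a_i − a_j) / (j − i). Reading off the sorted break points: {-5, -3, 5}.
Verification: at each break x_0, at least two indices attain the minimum of min_i(a_i + i · x_0).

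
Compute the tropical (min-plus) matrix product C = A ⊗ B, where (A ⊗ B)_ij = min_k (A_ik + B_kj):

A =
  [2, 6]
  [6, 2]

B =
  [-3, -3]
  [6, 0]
A ⊗ B =
  [-1, -1]
  [3, 2]

Apply the min-plus product entry-by-entry:
  C[0][0] = min over k of (A[0][0] + B[0][0] = 2 + -3 = -1, A[0][1] + B[1][0] = 6 + 6 = 12) = -1 (attained at k = 0)
  C[0][1] = min over k of (A[0][0] + B[0][1] = 2 + -3 = -1, A[0][1] + B[1][1] = 6 + 0 = 6) = -1 (attained at k = 0)
  C[1][0] = min over k of (A[1][0] + B[0][0] = 6 + -3 = 3, A[1][1] + B[1][0] = 2 + 6 = 8) = 3 (attained at k = 0)
  C[1][1] = min over k of (A[1][0] + B[0][1] = 6 + -3 = 3, A[1][1] + B[1][1] = 2 + 0 = 2) = 2 (attained at k = 1)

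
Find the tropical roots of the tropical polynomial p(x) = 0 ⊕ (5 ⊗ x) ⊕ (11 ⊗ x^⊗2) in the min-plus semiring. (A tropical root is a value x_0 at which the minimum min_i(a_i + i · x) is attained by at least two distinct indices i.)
Roots: {-6, -5}

Each tropical root is a break point of the lower envelope of the lines y = a_i + i · x (there are 3 lines, with slopes 0, 1, ..., 2). Only the lines that attain the minimum somewhere contribute to roots; other lines are dominated. Here the surviving (envelope) indices are i = 2, i = 1, i = 0.
Intersections between consecutive envelope lines give the roots: for adjacent envelope indices i < j the intersection is x = (a_i − a_j) / (j − i). Reading off the sorted break points: {-6, -5}.
Verification: at each break x_0, at least two indices attain the minimum of min_i(a_i + i · x_0).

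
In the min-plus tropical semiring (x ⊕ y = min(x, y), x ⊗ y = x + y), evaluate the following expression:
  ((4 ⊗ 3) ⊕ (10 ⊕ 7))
((4 ⊗ 3) ⊕ (10 ⊕ 7)) = 7

Expand innermost to outermost. Recall ⊕ takes the minimum of its arguments and ⊗ takes their sum. Working out the expression ((4 ⊗ 3) ⊕ (10 ⊕ 7)) gives 7.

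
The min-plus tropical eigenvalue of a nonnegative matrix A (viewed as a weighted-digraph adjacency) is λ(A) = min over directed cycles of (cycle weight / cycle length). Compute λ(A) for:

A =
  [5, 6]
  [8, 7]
λ(A) = 5

Enumerate directed cycles and compute their means (weight / length). Sample:
  cycle 0 → 0: weight = 5, length = 1, mean = 5/1 ≈ 5.000
  cycle 1 → 1: weight = 7, length = 1, mean = 7/1 ≈ 7.000
  cycle 0 → 1 → 0: weight = 14, length = 2, mean = 14/2 ≈ 7.000
  cycle 1 → 0 → 1: weight = 14, length = 2, mean = 14/2 ≈ 7.000
Minimum mean = 5.000, attained e.g. along the cycle 0 → 0 with weight 5 and length 1. So λ(A) = 5/1 = 5.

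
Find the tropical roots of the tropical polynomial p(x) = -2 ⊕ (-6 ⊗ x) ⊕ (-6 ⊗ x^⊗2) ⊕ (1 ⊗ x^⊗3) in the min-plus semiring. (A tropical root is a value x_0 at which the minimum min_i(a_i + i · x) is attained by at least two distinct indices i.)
Roots: {-7, 0, 4}

Each tropical root is a break point of the lower envelope of the lines y = a_i + i · x (there are 4 lines, with slopes 0, 1, ..., 3). Only the lines that attain the minimum somewhere contribute to roots; other lines are dominated. Here the surviving (envelope) indices are i = 3, i = 2, i = 1, i = 0.
Intersections between consecutive envelope lines give the roots: for adjacent envelope indices i < j the intersection is x = (a_i − a_j) / (j − i). Reading off the sorted break points: {-7, 0, 4}.
Verification: at each break x_0, at least two indices attain the minimum of min_i(a_i + i · x_0).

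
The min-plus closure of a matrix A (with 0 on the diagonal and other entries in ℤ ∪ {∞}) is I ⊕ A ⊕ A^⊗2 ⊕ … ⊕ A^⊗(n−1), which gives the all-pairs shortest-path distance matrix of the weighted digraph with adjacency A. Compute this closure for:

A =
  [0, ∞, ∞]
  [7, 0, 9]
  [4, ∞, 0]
Closure =
  [0, ∞, ∞]
  [7, 0, 9]
  [4, ∞, 0]

This is the Floyd-Warshall all-pairs shortest-path computation. For each intermediate vertex k = 0, 1, …, 2, update dist[i][j] ← min(dist[i][j], dist[i][k] + dist[k][j]). The final matrix gives, for each (i, j), the minimum total weight of any directed path from i to j (possibly empty when i = j).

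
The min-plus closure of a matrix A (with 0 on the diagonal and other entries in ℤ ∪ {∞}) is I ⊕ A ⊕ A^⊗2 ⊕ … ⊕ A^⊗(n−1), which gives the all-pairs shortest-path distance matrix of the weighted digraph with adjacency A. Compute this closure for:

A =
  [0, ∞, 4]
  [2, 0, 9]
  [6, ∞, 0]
Closure =
  [0, ∞, 4]
  [2, 0, 6]
  [6, ∞, 0]

This is the Floyd-Warshall all-pairs shortest-path computation. For each intermediate vertex k = 0, 1, …, 2, update dist[i][j] ← min(dist[i][j], dist[i][k] + dist[k][j]). The final matrix gives, for each (i, j), the minimum total weight of any directed path from i to j (possibly empty when i = j).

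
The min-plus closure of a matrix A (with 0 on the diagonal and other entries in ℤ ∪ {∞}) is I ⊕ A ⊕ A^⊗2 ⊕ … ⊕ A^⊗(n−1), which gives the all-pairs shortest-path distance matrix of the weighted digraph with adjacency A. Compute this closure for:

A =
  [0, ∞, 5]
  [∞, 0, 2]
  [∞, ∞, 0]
Closure =
  [0, ∞, 5]
  [∞, 0, 2]
  [∞, ∞, 0]

This is the Floyd-Warshall all-pairs shortest-path computation. For each intermediate vertex k = 0, 1, …, 2, update dist[i][j] ← min(dist[i][j], dist[i][k] + dist[k][j]). The final matrix gives, for each (i, j), the minimum total weight of any directed path from i to j (possibly empty when i = j).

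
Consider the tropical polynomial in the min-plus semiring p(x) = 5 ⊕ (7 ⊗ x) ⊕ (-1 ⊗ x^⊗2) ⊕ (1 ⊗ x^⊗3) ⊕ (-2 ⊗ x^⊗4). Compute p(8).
p(8) = 5

A tropical monomial a ⊗ x^⊗i evaluates to a + i · x. Evaluating each term at x = 8:
  Term 0 contributes 5 + 0 · 8 = 5
  Term 1 contributes 7 + 1 · 8 = 15
  Term 2 contributes -1 + 2 · 8 = 15
  Term 3 contributes 1 + 3 · 8 = 25
  Term 4 contributes -2 + 4 · 8 = 30
p(8) = ⊕ of these = min[5, 15, 15, 25, 30] = 5.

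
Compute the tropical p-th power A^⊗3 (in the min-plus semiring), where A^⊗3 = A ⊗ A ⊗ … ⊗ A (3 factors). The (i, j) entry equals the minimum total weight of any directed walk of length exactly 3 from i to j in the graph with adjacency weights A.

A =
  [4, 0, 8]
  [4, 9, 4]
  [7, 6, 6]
A^⊗3 =
  [8, 4, 8]
  [8, 8, 8]
  [11, 10, 11]

Each entry (A^⊗3)_ij equals the minimum over all length-3 walks i = v_0 → v_1 → … → v_3 = j of Σ_t A[v_t][v_{t+1}]. For example, for (i, j) = (0, 2) we minimise over 9 possible intermediate vertex sequences; the minimum is 8, attained along the walk 0 → 0 → 1 → 2.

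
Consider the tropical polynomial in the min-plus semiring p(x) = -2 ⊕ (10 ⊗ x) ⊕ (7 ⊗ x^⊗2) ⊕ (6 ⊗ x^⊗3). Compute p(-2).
p(-2) = -2

A tropical monomial a ⊗ x^⊗i evaluates to a + i · x. Evaluating each term at x = -2:
  Term 0 contributes -2 + 0 · -2 = -2
  Term 1 contributes 10 + 1 · -2 = 8
  Term 2 contributes 7 + 2 · -2 = 3
  Term 3 contributes 6 + 3 · -2 = 0
p(-2) = ⊕ of these = min[-2, 8, 3, 0] = -2.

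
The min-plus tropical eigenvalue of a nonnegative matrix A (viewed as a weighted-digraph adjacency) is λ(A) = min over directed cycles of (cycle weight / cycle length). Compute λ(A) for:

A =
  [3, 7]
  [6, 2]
λ(A) = 2

Enumerate directed cycles and compute their means (weight / length). Sample:
  cycle 0 → 0: weight = 3, length = 1, mean = 3/1 ≈ 3.000
  cycle 1 → 1: weight = 2, length = 1, mean = 2/1 ≈ 2.000
  cycle 0 → 1 → 0: weight = 13, length = 2, mean = 13/2 ≈ 6.500
  cycle 1 → 0 → 1: weight = 13, length = 2, mean = 13/2 ≈ 6.500
Minimum mean = 2.000, attained e.g. along the cycle 1 → 1 with weight 2 and length 1. So λ(A) = 2/1 = 2.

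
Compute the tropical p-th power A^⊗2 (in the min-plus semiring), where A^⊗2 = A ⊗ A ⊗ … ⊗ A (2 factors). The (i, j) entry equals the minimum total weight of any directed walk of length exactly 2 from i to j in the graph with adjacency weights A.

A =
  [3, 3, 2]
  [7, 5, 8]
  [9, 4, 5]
A^⊗2 =
  [6, 6, 5]
  [10, 10, 9]
  [11, 9, 10]

Each entry (A^⊗2)_ij equals the minimum over all length-2 walks i = v_0 → v_1 → … → v_2 = j of Σ_t A[v_t][v_{t+1}]. For example, for (i, j) = (0, 2) we minimise over 3 possible intermediate vertex sequences; the minimum is 5, attained along the walk 0 → 0 → 2.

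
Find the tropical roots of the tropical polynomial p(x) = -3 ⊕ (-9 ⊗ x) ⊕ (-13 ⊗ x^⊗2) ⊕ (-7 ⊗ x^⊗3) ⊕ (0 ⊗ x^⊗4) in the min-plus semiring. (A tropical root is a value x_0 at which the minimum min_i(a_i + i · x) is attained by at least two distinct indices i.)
Roots: {-7, -6, 4, 6}

Each tropical root is a break point of the lower envelope of the lines y = a_i + i · x (there are 5 lines, with slopes 0, 1, ..., 4). Only the lines that attain the minimum somewhere contribute to roots; other lines are dominated. Here the surviving (envelope) indices are i = 4, i = 3, i = 2, i = 1, i = 0.
Intersections between consecutive envelope lines give the roots: for adjacent envelope indices i < j the intersection is x = (a_i − a_j) / (j − i). Reading off the sorted break points: {-7, -6, 4, 6}.
Verification: at each break x_0, at least two indices attain the minimum of min_i(a_i + i · x_0).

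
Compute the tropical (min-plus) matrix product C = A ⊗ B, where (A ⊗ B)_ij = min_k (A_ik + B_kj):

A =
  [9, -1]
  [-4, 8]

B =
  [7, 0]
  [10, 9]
A ⊗ B =
  [9, 8]
  [3, -4]

Apply the min-plus product entry-by-entry:
  C[0][0] = min over k of (A[0][0] + B[0][0] = 9 + 7 = 16, A[0][1] + B[1][0] = -1 + 10 = 9) = 9 (attained at k = 1)
  C[0][1] = min over k of (A[0][0] + B[0][1] = 9 + 0 = 9, A[0][1] + B[1][1] = -1 + 9 = 8) = 8 (attained at k = 1)
  C[1][0] = min over k of (A[1][0] + B[0][0] = -4 + 7 = 3, A[1][1] + B[1][0] = 8 + 10 = 18) = 3 (attained at k = 0)
  C[1][1] = min over k of (A[1][0] + B[0][1] = -4 + 0 = -4, A[1][1] + B[1][1] = 8 + 9 = 17) = -4 (attained at k = 0)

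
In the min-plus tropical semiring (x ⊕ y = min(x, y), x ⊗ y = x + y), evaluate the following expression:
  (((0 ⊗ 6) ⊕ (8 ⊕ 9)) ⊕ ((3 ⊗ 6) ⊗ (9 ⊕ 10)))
(((0 ⊗ 6) ⊕ (8 ⊕ 9)) ⊕ ((3 ⊗ 6) ⊗ (9 ⊕ 10))) = 6

Expand innermost to outermost. Recall ⊕ takes the minimum of its arguments and ⊗ takes their sum. Working out the expression (((0 ⊗ 6) ⊕ (8 ⊕ 9)) ⊕ ((3 ⊗ 6) ⊗ (9 ⊕ 10))) gives 6.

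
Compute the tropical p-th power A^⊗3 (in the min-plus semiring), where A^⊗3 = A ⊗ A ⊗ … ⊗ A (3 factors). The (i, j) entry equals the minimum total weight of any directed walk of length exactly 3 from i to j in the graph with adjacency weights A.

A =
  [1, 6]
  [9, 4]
A^⊗3 =
  [3, 8]
  [11, 12]

Each entry (A^⊗3)_ij equals the minimum over all length-3 walks i = v_0 → v_1 → … → v_3 = j of Σ_t A[v_t][v_{t+1}]. For example, for (i, j) = (0, 1) we minimise over 4 possible intermediate vertex sequences; the minimum is 8, attained along the walk 0 → 0 → 0 → 1.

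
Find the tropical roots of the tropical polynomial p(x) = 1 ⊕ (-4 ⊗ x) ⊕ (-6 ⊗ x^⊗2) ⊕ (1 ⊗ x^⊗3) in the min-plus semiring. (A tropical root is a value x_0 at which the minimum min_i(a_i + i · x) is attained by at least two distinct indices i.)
Roots: {-7, 2, 5}

Each tropical root is a break point of the lower envelope of the lines y = a_i + i · x (there are 4 lines, with slopes 0, 1, ..., 3). Only the lines that attain the minimum somewhere contribute to roots; other lines are dominated. Here the surviving (envelope) indices are i = 3, i = 2, i = 1, i = 0.
Intersections between consecutive envelope lines give the roots: for adjacent envelope indices i < j the intersection is x = (a_i − a_j) / (j − i). Reading off the sorted break points: {-7, 2, 5}.
Verification: at each break x_0, at least two indices attain the minimum of min_i(a_i + i · x_0).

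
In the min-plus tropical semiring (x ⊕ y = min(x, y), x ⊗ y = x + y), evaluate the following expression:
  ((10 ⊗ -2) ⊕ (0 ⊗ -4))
((10 ⊗ -2) ⊕ (0 ⊗ -4)) = -4

Expand innermost to outermost. Recall ⊕ takes the minimum of its arguments and ⊗ takes their sum. Working out the expression ((10 ⊗ -2) ⊕ (0 ⊗ -4)) gives -4.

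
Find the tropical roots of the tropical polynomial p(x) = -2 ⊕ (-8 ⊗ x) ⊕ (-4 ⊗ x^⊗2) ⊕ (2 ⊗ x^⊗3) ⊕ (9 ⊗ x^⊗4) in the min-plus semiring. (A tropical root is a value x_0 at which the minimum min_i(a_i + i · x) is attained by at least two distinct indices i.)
Roots: {-7, -6, -4, 6}

Each tropical root is a break point of the lower envelope of the lines y = a_i + i · x (there are 5 lines, with slopes 0, 1, ..., 4). Only the lines that attain the minimum somewhere contribute to roots; other lines are dominated. Here the surviving (envelope) indices are i = 4, i = 3, i = 2, i = 1, i = 0.
Intersections between consecutive envelope lines give the roots: for adjacent envelope indices i < j the intersection is x = (a_i − a_j) / (j − i). Reading off the sorted break points: {-7, -6, -4, 6}.
Verification: at each break x_0, at least two indices attain the minimum of min_i(a_i + i · x_0).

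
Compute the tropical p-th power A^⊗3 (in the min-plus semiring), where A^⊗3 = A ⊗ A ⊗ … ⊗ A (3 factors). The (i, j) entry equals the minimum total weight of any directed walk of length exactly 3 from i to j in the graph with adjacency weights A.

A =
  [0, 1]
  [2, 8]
A^⊗3 =
  [0, 1]
  [2, 3]

Each entry (A^⊗3)_ij equals the minimum over all length-3 walks i = v_0 → v_1 → … → v_3 = j of Σ_t A[v_t][v_{t+1}]. For example, for (i, j) = (0, 1) we minimise over 4 possible intermediate vertex sequences; the minimum is 1, attained along the walk 0 → 0 → 0 → 1.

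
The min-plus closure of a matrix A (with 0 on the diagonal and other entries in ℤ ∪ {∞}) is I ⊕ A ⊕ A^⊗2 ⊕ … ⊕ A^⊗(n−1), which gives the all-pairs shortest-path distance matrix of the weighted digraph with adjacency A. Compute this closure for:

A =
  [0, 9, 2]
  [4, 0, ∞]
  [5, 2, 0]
Closure =
  [0, 4, 2]
  [4, 0, 6]
  [5, 2, 0]

This is the Floyd-Warshall all-pairs shortest-path computation. For each intermediate vertex k = 0, 1, …, 2, update dist[i][j] ← min(dist[i][j], dist[i][k] + dist[k][j]). The final matrix gives, for each (i, j), the minimum total weight of any directed path from i to j (possibly empty when i = j).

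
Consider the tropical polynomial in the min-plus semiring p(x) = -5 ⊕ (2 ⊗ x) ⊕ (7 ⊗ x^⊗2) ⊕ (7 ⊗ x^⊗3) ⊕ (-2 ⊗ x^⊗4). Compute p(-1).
p(-1) = -6

A tropical monomial a ⊗ x^⊗i evaluates to a + i · x. Evaluating each term at x = -1:
  Term 0 contributes -5 + 0 · -1 = -5
  Term 1 contributes 2 + 1 · -1 = 1
  Term 2 contributes 7 + 2 · -1 = 5
  Term 3 contributes 7 + 3 · -1 = 4
  Term 4 contributes -2 + 4 · -1 = -6
p(-1) = ⊕ of these = min[-5, 1, 5, 4, -6] = -6.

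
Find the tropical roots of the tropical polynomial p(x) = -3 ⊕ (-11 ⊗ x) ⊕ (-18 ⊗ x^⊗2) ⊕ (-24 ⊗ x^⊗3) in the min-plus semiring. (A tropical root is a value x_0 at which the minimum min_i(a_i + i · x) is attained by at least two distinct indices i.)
Roots: {6, 7, 8}

Each tropical root is a break point of the lower envelope of the lines y = a_i + i · x (there are 4 lines, with slopes 0, 1, ..., 3). Only the lines that attain the minimum somewhere contribute to roots; other lines are dominated. Here the surviving (envelope) indices are i = 3, i = 2, i = 1, i = 0.
Intersections between consecutive envelope lines give the roots: for adjacent envelope indices i < j the intersection is x = (a_i − a_j) / (j − i). Reading off the sorted break points: {6, 7, 8}.
Verification: at each break x_0, at least two indices attain the minimum of min_i(a_i + i · x_0).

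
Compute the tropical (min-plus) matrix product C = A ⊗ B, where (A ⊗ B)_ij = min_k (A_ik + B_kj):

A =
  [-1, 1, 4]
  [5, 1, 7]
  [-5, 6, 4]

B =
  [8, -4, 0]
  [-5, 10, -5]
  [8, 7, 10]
A ⊗ B =
  [-4, -5, -4]
  [-4, 1, -4]
  [1, -9, -5]

Apply the min-plus product entry-by-entry:
  C[0][0] = min over k of (A[0][0] + B[0][0] = -1 + 8 = 7, A[0][1] + B[1][0] = 1 + -5 = -4, A[0][2] + B[2][0] = 4 + 8 = 12) = -4 (attained at k = 1)
  C[0][1] = min over k of (A[0][0] + B[0][1] = -1 + -4 = -5, A[0][1] + B[1][1] = 1 + 10 = 11, A[0][2] + B[2][1] = 4 + 7 = 11) = -5 (attained at k = 0)
  C[0][2] = min over k of (A[0][0] + B[0][2] = -1 + 0 = -1, A[0][1] + B[1][2] = 1 + -5 = -4, A[0][2] + B[2][2] = 4 + 10 = 14) = -4 (attained at k = 1)
  C[1][0] = min over k of (A[1][0] + B[0][0] = 5 + 8 = 13, A[1][1] + B[1][0] = 1 + -5 = -4, A[1][2] + B[2][0] = 7 + 8 = 15) = -4 (attained at k = 1)
  C[1][1] = min over k of (A[1][0] + B[0][1] = 5 + -4 = 1, A[1][1] + B[1][1] = 1 + 10 = 11, A[1][2] + B[2][1] = 7 + 7 = 14) = 1 (attained at k = 0)
  C[1][2] = min over k of (A[1][0] + B[0][2] = 5 + 0 = 5, A[1][1] + B[1][2] = 1 + -5 = -4, A[1][2] + B[2][2] = 7 + 10 = 17) = -4 (attained at k = 1)
  C[2][0] = min over k of (A[2][0] + B[0][0] = -5 + 8 = 3, A[2][1] + B[1][0] = 6 + -5 = 1, A[2][2] + B[2][0] = 4 + 8 = 12) = 1 (attained at k = 1)
  C[2][1] = min over k of (A[2][0] + B[0][1] = -5 + -4 = -9, A[2][1] + B[1][1] = 6 + 10 = 16, A[2][2] + B[2][1] = 4 + 7 = 11) = -9 (attained at k = 0)
  C[2][2] = min over k of (A[2][0] + B[0][2] = -5 + 0 = -5, A[2][1] + B[1][2] = 6 + -5 = 1, A[2][2] + B[2][2] = 4 + 10 = 14) = -5 (attained at k = 0)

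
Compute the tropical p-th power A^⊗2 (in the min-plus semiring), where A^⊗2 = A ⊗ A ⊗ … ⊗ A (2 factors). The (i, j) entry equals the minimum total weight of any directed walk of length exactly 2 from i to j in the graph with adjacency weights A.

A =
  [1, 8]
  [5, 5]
A^⊗2 =
  [2, 9]
  [6, 10]

Each entry (A^⊗2)_ij equals the minimum over all length-2 walks i = v_0 → v_1 → … → v_2 = j of Σ_t A[v_t][v_{t+1}]. For example, for (i, j) = (0, 1) we minimise over 2 possible intermediate vertex sequences; the minimum is 9, attained along the walk 0 → 0 → 1.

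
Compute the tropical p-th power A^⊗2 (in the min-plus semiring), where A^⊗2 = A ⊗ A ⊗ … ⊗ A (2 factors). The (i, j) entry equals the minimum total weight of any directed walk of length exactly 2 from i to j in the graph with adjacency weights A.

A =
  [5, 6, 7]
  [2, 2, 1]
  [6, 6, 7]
A^⊗2 =
  [8, 8, 7]
  [4, 4, 3]
  [8, 8, 7]

Each entry (A^⊗2)_ij equals the minimum over all length-2 walks i = v_0 → v_1 → … → v_2 = j of Σ_t A[v_t][v_{t+1}]. For example, for (i, j) = (0, 2) we minimise over 3 possible intermediate vertex sequences; the minimum is 7, attained along the walk 0 → 1 → 2.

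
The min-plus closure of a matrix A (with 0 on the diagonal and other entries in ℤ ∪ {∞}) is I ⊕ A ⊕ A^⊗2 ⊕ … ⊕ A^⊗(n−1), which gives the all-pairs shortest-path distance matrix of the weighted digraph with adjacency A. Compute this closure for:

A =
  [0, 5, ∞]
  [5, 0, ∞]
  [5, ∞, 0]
Closure =
  [0, 5, ∞]
  [5, 0, ∞]
  [5, 10, 0]

This is the Floyd-Warshall all-pairs shortest-path computation. For each intermediate vertex k = 0, 1, …, 2, update dist[i][j] ← min(dist[i][j], dist[i][k] + dist[k][j]). The final matrix gives, for each (i, j), the minimum total weight of any directed path from i to j (possibly empty when i = j).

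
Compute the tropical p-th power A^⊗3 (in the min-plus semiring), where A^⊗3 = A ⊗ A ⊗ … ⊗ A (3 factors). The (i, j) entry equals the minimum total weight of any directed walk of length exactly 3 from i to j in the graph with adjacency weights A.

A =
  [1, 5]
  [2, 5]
A^⊗3 =
  [3, 7]
  [4, 8]

Each entry (A^⊗3)_ij equals the minimum over all length-3 walks i = v_0 → v_1 → … → v_3 = j of Σ_t A[v_t][v_{t+1}]. For example, for (i, j) = (0, 1) we minimise over 4 possible intermediate vertex sequences; the minimum is 7, attained along the walk 0 → 0 → 0 → 1.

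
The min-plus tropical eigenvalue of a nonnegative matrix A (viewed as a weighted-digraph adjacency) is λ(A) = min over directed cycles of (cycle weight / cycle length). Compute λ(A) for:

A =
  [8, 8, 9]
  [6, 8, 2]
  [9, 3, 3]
λ(A) = 5/2

Enumerate directed cycles and compute their means (weight / length). Sample:
  cycle 0 → 0: weight = 8, length = 1, mean = 8/1 ≈ 8.000
  cycle 1 → 1: weight = 8, length = 1, mean = 8/1 ≈ 8.000
  cycle 2 → 2: weight = 3, length = 1, mean = 3/1 ≈ 3.000
  cycle 0 → 1 → 0: weight = 14, length = 2, mean = 14/2 ≈ 7.000
  cycle 0 → 2 → 0: weight = 18, length = 2, mean = 18/2 ≈ 9.000
  cycle 1 → 0 → 1: weight = 14, length = 2, mean = 14/2 ≈ 7.000
Minimum mean = 2.500, attained e.g. along the cycle 1 → 2 → 1 with weight 5 and length 2. So λ(A) = 5/2 = 5/2.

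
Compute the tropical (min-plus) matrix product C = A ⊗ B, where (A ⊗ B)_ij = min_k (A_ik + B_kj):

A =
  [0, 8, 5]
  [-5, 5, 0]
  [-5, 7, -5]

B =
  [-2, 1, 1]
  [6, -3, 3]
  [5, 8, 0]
A ⊗ B =
  [-2, 1, 1]
  [-7, -4, -4]
  [-7, -4, -5]

Apply the min-plus product entry-by-entry:
  C[0][0] = min over k of (A[0][0] + B[0][0] = 0 + -2 = -2, A[0][1] + B[1][0] = 8 + 6 = 14, A[0][2] + B[2][0] = 5 + 5 = 10) = -2 (attained at k = 0)
  C[0][1] = min over k of (A[0][0] + B[0][1] = 0 + 1 = 1, A[0][1] + B[1][1] = 8 + -3 = 5, A[0][2] + B[2][1] = 5 + 8 = 13) = 1 (attained at k = 0)
  C[0][2] = min over k of (A[0][0] + B[0][2] = 0 + 1 = 1, A[0][1] + B[1][2] = 8 + 3 = 11, A[0][2] + B[2][2] = 5 + 0 = 5) = 1 (attained at k = 0)
  C[1][0] = min over k of (A[1][0] + B[0][0] = -5 + -2 = -7, A[1][1] + B[1][0] = 5 + 6 = 11, A[1][2] + B[2][0] = 0 + 5 = 5) = -7 (attained at k = 0)
  C[1][1] = min over k of (A[1][0] + B[0][1] = -5 + 1 = -4, A[1][1] + B[1][1] = 5 + -3 = 2, A[1][2] + B[2][1] = 0 + 8 = 8) = -4 (attained at k = 0)
  C[1][2] = min over k of (A[1][0] + B[0][2] = -5 + 1 = -4, A[1][1] + B[1][2] = 5 + 3 = 8, A[1][2] + B[2][2] = 0 + 0 = 0) = -4 (attained at k = 0)
  C[2][0] = min over k of (A[2][0] + B[0][0] = -5 + -2 = -7, A[2][1] + B[1][0] = 7 + 6 = 13, A[2][2] + B[2][0] = -5 + 5 = 0) = -7 (attained at k = 0)
  C[2][1] = min over k of (A[2][0] + B[0][1] = -5 + 1 = -4, A[2][1] + B[1][1] = 7 + -3 = 4, A[2][2] + B[2][1] = -5 + 8 = 3) = -4 (attained at k = 0)
  C[2][2] = min over k of (A[2][0] + B[0][2] = -5 + 1 = -4, A[2][1] + B[1][2] = 7 + 3 = 10, A[2][2] + B[2][2] = -5 + 0 = -5) = -5 (attained at k = 2)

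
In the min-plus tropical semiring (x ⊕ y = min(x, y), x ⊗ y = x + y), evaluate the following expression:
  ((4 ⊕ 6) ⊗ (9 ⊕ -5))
((4 ⊕ 6) ⊗ (9 ⊕ -5)) = -1

Expand innermost to outermost. Recall ⊕ takes the minimum of its arguments and ⊗ takes their sum. Working out the expression ((4 ⊕ 6) ⊗ (9 ⊕ -5)) gives -1.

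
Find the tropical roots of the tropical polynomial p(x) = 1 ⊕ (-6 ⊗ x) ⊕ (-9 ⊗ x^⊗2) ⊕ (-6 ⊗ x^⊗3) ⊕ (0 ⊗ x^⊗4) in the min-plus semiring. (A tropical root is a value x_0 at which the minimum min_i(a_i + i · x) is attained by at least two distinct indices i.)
Roots: {-6, -3, 3, 7}

Each tropical root is a break point of the lower envelope of the lines y = a_i + i · x (there are 5 lines, with slopes 0, 1, ..., 4). Only the lines that attain the minimum somewhere contribute to roots; other lines are dominated. Here the surviving (envelope) indices are i = 4, i = 3, i = 2, i = 1, i = 0.
Intersections between consecutive envelope lines give the roots: for adjacent envelope indices i < j the intersection is x = (a_i − a_j) / (j − i). Reading off the sorted break points: {-6, -3, 3, 7}.
Verification: at each break x_0, at least two indices attain the minimum of min_i(a_i + i · x_0).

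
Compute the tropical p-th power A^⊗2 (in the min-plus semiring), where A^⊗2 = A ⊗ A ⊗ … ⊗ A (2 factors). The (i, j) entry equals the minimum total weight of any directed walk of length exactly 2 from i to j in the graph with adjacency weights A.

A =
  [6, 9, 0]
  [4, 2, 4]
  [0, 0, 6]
A^⊗2 =
  [0, 0, 6]
  [4, 4, 4]
  [4, 2, 0]

Each entry (A^⊗2)_ij equals the minimum over all length-2 walks i = v_0 → v_1 → … → v_2 = j of Σ_t A[v_t][v_{t+1}]. For example, for (i, j) = (0, 2) we minimise over 3 possible intermediate vertex sequences; the minimum is 6, attained along the walk 0 → 0 → 2.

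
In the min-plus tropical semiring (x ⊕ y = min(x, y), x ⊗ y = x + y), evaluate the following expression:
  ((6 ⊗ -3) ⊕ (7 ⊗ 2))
((6 ⊗ -3) ⊕ (7 ⊗ 2)) = 3

Expand innermost to outermost. Recall ⊕ takes the minimum of its arguments and ⊗ takes their sum. Working out the expression ((6 ⊗ -3) ⊕ (7 ⊗ 2)) gives 3.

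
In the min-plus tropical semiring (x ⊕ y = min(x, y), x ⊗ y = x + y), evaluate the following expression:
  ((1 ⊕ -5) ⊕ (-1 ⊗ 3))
((1 ⊕ -5) ⊕ (-1 ⊗ 3)) = -5

Expand innermost to outermost. Recall ⊕ takes the minimum of its arguments and ⊗ takes their sum. Working out the expression ((1 ⊕ -5) ⊕ (-1 ⊗ 3)) gives -5.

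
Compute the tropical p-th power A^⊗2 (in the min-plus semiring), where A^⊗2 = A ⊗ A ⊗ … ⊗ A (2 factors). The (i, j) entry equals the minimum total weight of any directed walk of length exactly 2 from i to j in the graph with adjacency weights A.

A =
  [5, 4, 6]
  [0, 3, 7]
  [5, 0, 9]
A^⊗2 =
  [4, 6, 11]
  [3, 4, 6]
  [0, 3, 7]

Each entry (A^⊗2)_ij equals the minimum over all length-2 walks i = v_0 → v_1 → … → v_2 = j of Σ_t A[v_t][v_{t+1}]. For example, for (i, j) = (0, 2) we minimise over 3 possible intermediate vertex sequences; the minimum is 11, attained along the walk 0 → 0 → 2.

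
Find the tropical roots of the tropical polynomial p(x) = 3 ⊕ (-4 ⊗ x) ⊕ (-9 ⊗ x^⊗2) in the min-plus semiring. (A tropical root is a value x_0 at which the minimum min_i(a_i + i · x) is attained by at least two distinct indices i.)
Roots: {5, 7}

Each tropical root is a break point of the lower envelope of the lines y = a_i + i · x (there are 3 lines, with slopes 0, 1, ..., 2). Only the lines that attain the minimum somewhere contribute to roots; other lines are dominated. Here the surviving (envelope) indices are i = 2, i = 1, i = 0.
Intersections between consecutive envelope lines give the roots: for adjacent envelope indices i < j the intersection is x = (a_i − a_j) / (j − i). Reading off the sorted break points: {5, 7}.
Verification: at each break x_0, at least two indices attain the minimum of min_i(a_i + i · x_0).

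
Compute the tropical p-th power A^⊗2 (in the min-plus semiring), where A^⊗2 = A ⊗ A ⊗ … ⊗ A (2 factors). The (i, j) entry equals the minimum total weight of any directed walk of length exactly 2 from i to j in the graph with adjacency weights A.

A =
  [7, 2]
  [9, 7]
A^⊗2 =
  [11, 9]
  [16, 11]

Each entry (A^⊗2)_ij equals the minimum over all length-2 walks i = v_0 → v_1 → … → v_2 = j of Σ_t A[v_t][v_{t+1}]. For example, for (i, j) = (0, 1) we minimise over 2 possible intermediate vertex sequences; the minimum is 9, attained along the walk 0 → 0 → 1.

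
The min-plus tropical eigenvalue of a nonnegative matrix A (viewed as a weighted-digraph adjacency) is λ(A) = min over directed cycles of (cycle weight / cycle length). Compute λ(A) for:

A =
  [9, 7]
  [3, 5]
λ(A) = 5

Enumerate directed cycles and compute their means (weight / length). Sample:
  cycle 0 → 0: weight = 9, length = 1, mean = 9/1 ≈ 9.000
  cycle 1 → 1: weight = 5, length = 1, mean = 5/1 ≈ 5.000
  cycle 0 → 1 → 0: weight = 10, length = 2, mean = 10/2 ≈ 5.000
  cycle 1 → 0 → 1: weight = 10, length = 2, mean = 10/2 ≈ 5.000
Minimum mean = 5.000, attained e.g. along the cycle 1 → 1 with weight 5 and length 1. So λ(A) = 5/1 = 5.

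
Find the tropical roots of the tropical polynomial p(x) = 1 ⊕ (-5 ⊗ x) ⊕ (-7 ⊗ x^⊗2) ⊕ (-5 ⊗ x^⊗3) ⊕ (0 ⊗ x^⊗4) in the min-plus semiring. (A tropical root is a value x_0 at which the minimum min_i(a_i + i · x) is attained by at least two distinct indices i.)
Roots: {-5, -2, 2, 6}

Each tropical root is a break point of the lower envelope of the lines y = a_i + i · x (there are 5 lines, with slopes 0, 1, ..., 4). Only the lines that attain the minimum somewhere contribute to roots; other lines are dominated. Here the surviving (envelope) indices are i = 4, i = 3, i = 2, i = 1, i = 0.
Intersections between consecutive envelope lines give the roots: for adjacent envelope indices i < j the intersection is x = (a_i − a_j) / (j − i). Reading off the sorted break points: {-5, -2, 2, 6}.
Verification: at each break x_0, at least two indices attain the minimum of min_i(a_i + i · x_0).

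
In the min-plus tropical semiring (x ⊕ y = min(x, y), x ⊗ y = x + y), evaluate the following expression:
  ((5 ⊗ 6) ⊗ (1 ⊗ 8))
((5 ⊗ 6) ⊗ (1 ⊗ 8)) = 20

Expand innermost to outermost. Recall ⊕ takes the minimum of its arguments and ⊗ takes their sum. Working out the expression ((5 ⊗ 6) ⊗ (1 ⊗ 8)) gives 20.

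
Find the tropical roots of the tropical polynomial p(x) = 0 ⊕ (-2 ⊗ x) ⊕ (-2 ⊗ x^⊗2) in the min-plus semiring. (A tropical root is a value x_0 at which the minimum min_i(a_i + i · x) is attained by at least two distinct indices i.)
Roots: {0, 2}

Each tropical root is a break point of the lower envelope of the lines y = a_i + i · x (there are 3 lines, with slopes 0, 1, ..., 2). Only the lines that attain the minimum somewhere contribute to roots; other lines are dominated. Here the surviving (envelope) indices are i = 2, i = 1, i = 0.
Intersections between consecutive envelope lines give the roots: for adjacent envelope indices i < j the intersection is x = (a_i − a_j) / (j − i). Reading off the sorted break points: {0, 2}.
Verification: at each break x_0, at least two indices attain the minimum of min_i(a_i + i · x_0).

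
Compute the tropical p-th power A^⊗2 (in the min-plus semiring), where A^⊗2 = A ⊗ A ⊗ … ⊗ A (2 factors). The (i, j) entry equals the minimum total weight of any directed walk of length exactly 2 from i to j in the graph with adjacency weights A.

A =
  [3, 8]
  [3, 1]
A^⊗2 =
  [6, 9]
  [4, 2]

Each entry (A^⊗2)_ij equals the minimum over all length-2 walks i = v_0 → v_1 → … → v_2 = j of Σ_t A[v_t][v_{t+1}]. For example, for (i, j) = (0, 1) we minimise over 2 possible intermediate vertex sequences; the minimum is 9, attained along the walk 0 → 1 → 1.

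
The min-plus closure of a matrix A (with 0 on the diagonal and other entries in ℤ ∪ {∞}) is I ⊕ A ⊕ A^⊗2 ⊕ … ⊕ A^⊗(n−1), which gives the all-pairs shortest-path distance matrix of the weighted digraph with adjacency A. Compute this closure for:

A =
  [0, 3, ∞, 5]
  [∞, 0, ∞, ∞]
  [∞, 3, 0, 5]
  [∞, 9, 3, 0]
Closure =
  [0, 3, 8, 5]
  [∞, 0, ∞, ∞]
  [∞, 3, 0, 5]
  [∞, 6, 3, 0]

This is the Floyd-Warshall all-pairs shortest-path computation. For each intermediate vertex k = 0, 1, …, 3, update dist[i][j] ← min(dist[i][j], dist[i][k] + dist[k][j]). The final matrix gives, for each (i, j), the minimum total weight of any directed path from i to j (possibly empty when i = j).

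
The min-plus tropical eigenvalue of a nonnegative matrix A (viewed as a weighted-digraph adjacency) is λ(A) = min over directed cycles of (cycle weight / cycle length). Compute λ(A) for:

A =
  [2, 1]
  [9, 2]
λ(A) = 2

Enumerate directed cycles and compute their means (weight / length). Sample:
  cycle 0 → 0: weight = 2, length = 1, mean = 2/1 ≈ 2.000
  cycle 1 → 1: weight = 2, length = 1, mean = 2/1 ≈ 2.000
  cycle 0 → 1 → 0: weight = 10, length = 2, mean = 10/2 ≈ 5.000
  cycle 1 → 0 → 1: weight = 10, length = 2, mean = 10/2 ≈ 5.000
Minimum mean = 2.000, attained e.g. along the cycle 0 → 0 with weight 2 and length 1. So λ(A) = 2/1 = 2.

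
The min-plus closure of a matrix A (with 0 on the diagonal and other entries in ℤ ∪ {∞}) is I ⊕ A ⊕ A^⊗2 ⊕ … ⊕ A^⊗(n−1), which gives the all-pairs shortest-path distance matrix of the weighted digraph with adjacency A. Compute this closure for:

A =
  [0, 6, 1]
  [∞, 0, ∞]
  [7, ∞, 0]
Closure =
  [0, 6, 1]
  [∞, 0, ∞]
  [7, 13, 0]

This is the Floyd-Warshall all-pairs shortest-path computation. For each intermediate vertex k = 0, 1, …, 2, update dist[i][j] ← min(dist[i][j], dist[i][k] + dist[k][j]). The final matrix gives, for each (i, j), the minimum total weight of any directed path from i to j (possibly empty when i = j).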